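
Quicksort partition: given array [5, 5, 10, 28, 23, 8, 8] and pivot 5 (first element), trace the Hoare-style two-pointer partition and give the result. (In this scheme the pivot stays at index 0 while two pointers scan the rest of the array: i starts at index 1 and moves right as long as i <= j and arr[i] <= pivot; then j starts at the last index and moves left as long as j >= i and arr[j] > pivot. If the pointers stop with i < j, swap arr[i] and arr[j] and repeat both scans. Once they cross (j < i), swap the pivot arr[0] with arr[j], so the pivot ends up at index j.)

Hoare-style two-pointer partition with pivot = 5:

Initial array: [5, 5, 10, 28, 23, 8, 8]

Pointers start at i = 1, j = 6.
i ends at 2, j ends at 1: the pointers have crossed (j < i), so scanning stops.

Swap pivot arr[0] with arr[1] to place pivot at position 1: [5, 5, 10, 28, 23, 8, 8]
Pivot position: 1

After partitioning with pivot 5, the array becomes [5, 5, 10, 28, 23, 8, 8]. The pivot is placed at index 1. All elements to the left of the pivot are <= 5, and all elements to the right are > 5.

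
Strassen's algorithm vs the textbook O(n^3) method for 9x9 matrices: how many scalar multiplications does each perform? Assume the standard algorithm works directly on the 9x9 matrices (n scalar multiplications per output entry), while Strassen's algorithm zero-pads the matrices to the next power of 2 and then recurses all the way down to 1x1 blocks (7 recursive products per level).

Matrix multiplication for 9x9 matrices:

Strassen's algorithm requires power-of-2 dimensions. Pad 9x9 to 16x16 (next power of 2).

Standard algorithm: 9^3 = 729 multiplications
Strassen's algorithm: 7^(log2(16)) = 7^4 = 2401 multiplications
Difference: 729 - 2401 = -1672 (Strassen uses MORE here due to padding overhead — for small or just-over-power-of-2 n, padding can outweigh the per-level savings)

Standard: 729 multiplications (9^3). Strassen: 2401 multiplications (7^4, after padding to 16x16). Strassen reduces 8 recursive multiplications to 7 at each level.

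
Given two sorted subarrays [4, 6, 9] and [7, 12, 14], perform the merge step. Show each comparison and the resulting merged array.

Merging process:

Compare 4 vs 7: take 4 from left. Merged: [4]
Compare 6 vs 7: take 6 from left. Merged: [4, 6]
Compare 9 vs 7: take 7 from right. Merged: [4, 6, 7]
Compare 9 vs 12: take 9 from left. Merged: [4, 6, 7, 9]
Append remaining from right: [12, 14]. Merged: [4, 6, 7, 9, 12, 14]

Final merged array: [4, 6, 7, 9, 12, 14]
Total comparisons: 4

The merged array is [4, 6, 7, 9, 12, 14], requiring 4 comparisons. The merge step runs in O(n) time where n is the total number of elements.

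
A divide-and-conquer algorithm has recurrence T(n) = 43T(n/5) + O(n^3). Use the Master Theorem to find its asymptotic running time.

Master Theorem for T(n) = 43T(n/5) + O(n^3):

a = 43, b = 5, c = 3
log_b(a) = log_5(43) = 2.3370

Case 3: c = 3 > log_5(43) = 2.3370
T(n) = O(n^3) = O(n^3)

For T(n) = 43T(n/5) + O(n^3): log_5(43) = 2.3370. This is Case 3 of the Master Theorem (c > log_b(a), work dominated by root), giving O(n^3).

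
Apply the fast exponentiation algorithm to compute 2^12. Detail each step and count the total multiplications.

Computing 2^12 by squaring (build up from 2^1; each line after the first costs one multiplication):

2^1 = 2
2^2 = (2^1)^2 = 2^2 = 4
2^3 = 2 * 2^2 = 2 * 4 = 8
2^6 = (2^3)^2 = 8^2 = 64
2^12 = (2^6)^2 = 64^2 = 4096

Result: 4096
Multiplications needed: 4 (4 lines after 2^1)

2^12 = 4096. Using exponentiation by squaring, this requires 4 multiplications. The key idea: if the exponent is even, square the half-power; if odd, multiply by the base once.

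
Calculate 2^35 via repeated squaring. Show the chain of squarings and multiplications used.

Computing 2^35 by squaring (build up from 2^1; each line after the first costs one multiplication):

2^1 = 2
2^2 = (2^1)^2 = 2^2 = 4
2^4 = (2^2)^2 = 4^2 = 16
2^8 = (2^4)^2 = 16^2 = 256
2^16 = (2^8)^2 = 256^2 = 65536
2^17 = 2 * 2^16 = 2 * 65536 = 131072
2^34 = (2^17)^2 = 131072^2 = 17179869184
2^35 = 2 * 2^34 = 2 * 17179869184 = 34359738368

Result: 34359738368
Multiplications needed: 7 (7 lines after 2^1)

2^35 = 34359738368. Using exponentiation by squaring, this requires 7 multiplications. The key idea: if the exponent is even, square the half-power; if odd, multiply by the base once.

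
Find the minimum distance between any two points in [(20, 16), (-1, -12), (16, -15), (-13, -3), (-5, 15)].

Computing all pairwise distances among 5 points:

d((20, 16), (-1, -12)) = 35.0
d((20, 16), (16, -15)) = 31.257
d((20, 16), (-13, -3)) = 38.0789
d((20, 16), (-5, 15)) = 25.02
d((-1, -12), (16, -15)) = 17.2627
d((-1, -12), (-13, -3)) = 15.0 <-- minimum
d((-1, -12), (-5, 15)) = 27.2947
d((16, -15), (-13, -3)) = 31.3847
d((16, -15), (-5, 15)) = 36.6197
d((-13, -3), (-5, 15)) = 19.6977

Closest pair: (-1, -12) and (-13, -3) with distance 15.0

The closest pair is (-1, -12) and (-13, -3) with Euclidean distance 15.0. For 5 points, brute-force pairwise comparison is shown above. For large n, the divide-and-conquer algorithm (sort by x, recurse on halves, check the dividing strip) achieves O(n log n).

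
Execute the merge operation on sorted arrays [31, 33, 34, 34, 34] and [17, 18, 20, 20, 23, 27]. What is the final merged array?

Merging process:

Compare 31 vs 17: take 17 from right. Merged: [17]
Compare 31 vs 18: take 18 from right. Merged: [17, 18]
Compare 31 vs 20: take 20 from right. Merged: [17, 18, 20]
Compare 31 vs 20: take 20 from right. Merged: [17, 18, 20, 20]
Compare 31 vs 23: take 23 from right. Merged: [17, 18, 20, 20, 23]
Compare 31 vs 27: take 27 from right. Merged: [17, 18, 20, 20, 23, 27]
Append remaining from left: [31, 33, 34, 34, 34]. Merged: [17, 18, 20, 20, 23, 27, 31, 33, 34, 34, 34]

Final merged array: [17, 18, 20, 20, 23, 27, 31, 33, 34, 34, 34]
Total comparisons: 6

The merged array is [17, 18, 20, 20, 23, 27, 31, 33, 34, 34, 34], requiring 6 comparisons. The merge step runs in O(n) time where n is the total number of elements.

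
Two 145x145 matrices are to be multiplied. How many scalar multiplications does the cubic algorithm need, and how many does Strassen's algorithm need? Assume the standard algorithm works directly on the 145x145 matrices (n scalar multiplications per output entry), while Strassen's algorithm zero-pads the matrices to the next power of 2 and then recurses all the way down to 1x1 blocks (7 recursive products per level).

Matrix multiplication for 145x145 matrices:

Strassen's algorithm requires power-of-2 dimensions. Pad 145x145 to 256x256 (next power of 2).

Standard algorithm: 145^3 = 3048625 multiplications
Strassen's algorithm: 7^(log2(256)) = 7^8 = 5764801 multiplications
Difference: 3048625 - 5764801 = -2716176 (Strassen uses MORE here due to padding overhead — for small or just-over-power-of-2 n, padding can outweigh the per-level savings)

Standard: 3048625 multiplications (145^3). Strassen: 5764801 multiplications (7^8, after padding to 256x256). Strassen reduces 8 recursive multiplications to 7 at each level.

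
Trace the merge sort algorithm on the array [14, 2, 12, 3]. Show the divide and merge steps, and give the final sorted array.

Merge sort trace:

Split: [14, 2, 12, 3] -> [14, 2] and [12, 3]
  Split: [14, 2] -> [14] and [2]
  Merge: [14] + [2] -> [2, 14]
  Split: [12, 3] -> [12] and [3]
  Merge: [12] + [3] -> [3, 12]
Merge: [2, 14] + [3, 12] -> [2, 3, 12, 14]

Final sorted array: [2, 3, 12, 14]

The merge sort proceeds by recursively splitting the array and merging sorted halves.
After all merges, the sorted array is [2, 3, 12, 14].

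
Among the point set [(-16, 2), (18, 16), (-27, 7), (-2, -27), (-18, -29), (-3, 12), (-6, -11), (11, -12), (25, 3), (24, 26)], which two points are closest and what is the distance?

Computing all pairwise distances among 10 points:

d((-16, 2), (18, 16)) = 36.7696
d((-16, 2), (-27, 7)) = 12.083
d((-16, 2), (-2, -27)) = 32.2025
d((-16, 2), (-18, -29)) = 31.0644
d((-16, 2), (-3, 12)) = 16.4012
d((-16, 2), (-6, -11)) = 16.4012
d((-16, 2), (11, -12)) = 30.4138
d((-16, 2), (25, 3)) = 41.0122
d((-16, 2), (24, 26)) = 46.6476
d((18, 16), (-27, 7)) = 45.8912
d((18, 16), (-2, -27)) = 47.4236
d((18, 16), (-18, -29)) = 57.6281
d((18, 16), (-3, 12)) = 21.3776
d((18, 16), (-6, -11)) = 36.1248
d((18, 16), (11, -12)) = 28.8617
d((18, 16), (25, 3)) = 14.7648
d((18, 16), (24, 26)) = 11.6619 <-- minimum
d((-27, 7), (-2, -27)) = 42.2019
d((-27, 7), (-18, -29)) = 37.108
d((-27, 7), (-3, 12)) = 24.5153
d((-27, 7), (-6, -11)) = 27.6586
d((-27, 7), (11, -12)) = 42.4853
d((-27, 7), (25, 3)) = 52.1536
d((-27, 7), (24, 26)) = 54.4243
d((-2, -27), (-18, -29)) = 16.1245
d((-2, -27), (-3, 12)) = 39.0128
d((-2, -27), (-6, -11)) = 16.4924
d((-2, -27), (11, -12)) = 19.8494
d((-2, -27), (25, 3)) = 40.3609
d((-2, -27), (24, 26)) = 59.0339
d((-18, -29), (-3, 12)) = 43.6578
d((-18, -29), (-6, -11)) = 21.6333
d((-18, -29), (11, -12)) = 33.6155
d((-18, -29), (25, 3)) = 53.6004
d((-18, -29), (24, 26)) = 69.2026
d((-3, 12), (-6, -11)) = 23.1948
d((-3, 12), (11, -12)) = 27.7849
d((-3, 12), (25, 3)) = 29.4109
d((-3, 12), (24, 26)) = 30.4138
d((-6, -11), (11, -12)) = 17.0294
d((-6, -11), (25, 3)) = 34.0147
d((-6, -11), (24, 26)) = 47.634
d((11, -12), (25, 3)) = 20.5183
d((11, -12), (24, 26)) = 40.1622
d((25, 3), (24, 26)) = 23.0217

Closest pair: (18, 16) and (24, 26) with distance 11.6619

The closest pair is (18, 16) and (24, 26) with Euclidean distance 11.6619. For 10 points, brute-force pairwise comparison is shown above. For large n, the divide-and-conquer algorithm (sort by x, recurse on halves, check the dividing strip) achieves O(n log n).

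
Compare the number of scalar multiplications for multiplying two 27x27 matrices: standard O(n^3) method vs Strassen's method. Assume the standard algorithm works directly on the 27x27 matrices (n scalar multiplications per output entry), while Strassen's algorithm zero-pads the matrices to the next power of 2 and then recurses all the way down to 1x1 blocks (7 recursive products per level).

Matrix multiplication for 27x27 matrices:

Strassen's algorithm requires power-of-2 dimensions. Pad 27x27 to 32x32 (next power of 2).

Standard algorithm: 27^3 = 19683 multiplications
Strassen's algorithm: 7^(log2(32)) = 7^5 = 16807 multiplications
Savings: 19683 - 16807 = 2876 multiplications

Standard: 19683 multiplications (27^3). Strassen: 16807 multiplications (7^5, after padding to 32x32). Strassen reduces 8 recursive multiplications to 7 at each level.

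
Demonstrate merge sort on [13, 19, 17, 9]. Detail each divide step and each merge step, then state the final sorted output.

Merge sort trace:

Split: [13, 19, 17, 9] -> [13, 19] and [17, 9]
  Split: [13, 19] -> [13] and [19]
  Merge: [13] + [19] -> [13, 19]
  Split: [17, 9] -> [17] and [9]
  Merge: [17] + [9] -> [9, 17]
Merge: [13, 19] + [9, 17] -> [9, 13, 17, 19]

Final sorted array: [9, 13, 17, 19]

The merge sort proceeds by recursively splitting the array and merging sorted halves.
After all merges, the sorted array is [9, 13, 17, 19].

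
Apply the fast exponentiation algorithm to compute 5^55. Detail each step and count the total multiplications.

Computing 5^55 by squaring (build up from 5^1; each line after the first costs one multiplication):

5^1 = 5
5^2 = (5^1)^2 = 5^2 = 25
5^3 = 5 * 5^2 = 5 * 25 = 125
5^6 = (5^3)^2 = 125^2 = 15625
5^12 = (5^6)^2 = 15625^2 = 244140625
5^13 = 5 * 5^12 = 5 * 244140625 = 1220703125
5^26 = (5^13)^2 = 1220703125^2 = 1490116119384765625
5^27 = 5 * 5^26 = 5 * 1490116119384765625 = 7450580596923828125
5^54 = (5^27)^2 = 7450580596923828125^2 = 55511151231257827021181583404541015625
5^55 = 5 * 5^54 = 5 * 55511151231257827021181583404541015625 = 277555756156289135105907917022705078125

Result: 277555756156289135105907917022705078125
Multiplications needed: 9 (9 lines after 5^1)

5^55 = 277555756156289135105907917022705078125. Using exponentiation by squaring, this requires 9 multiplications. The key idea: if the exponent is even, square the half-power; if odd, multiply by the base once.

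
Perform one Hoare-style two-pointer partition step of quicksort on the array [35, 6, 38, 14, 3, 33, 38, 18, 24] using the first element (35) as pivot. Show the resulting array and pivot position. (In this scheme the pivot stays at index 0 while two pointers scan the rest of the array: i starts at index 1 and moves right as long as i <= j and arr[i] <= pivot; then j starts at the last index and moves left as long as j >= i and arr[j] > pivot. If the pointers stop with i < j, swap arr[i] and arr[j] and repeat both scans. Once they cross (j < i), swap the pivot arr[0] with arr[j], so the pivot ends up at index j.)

Hoare-style two-pointer partition with pivot = 35:

Initial array: [35, 6, 38, 14, 3, 33, 38, 18, 24]

Pointers start at i = 1, j = 8.
i stops at index 2 (arr[2]=38 > 35), j stops at index 8 (arr[8]=24 <= 35): swap arr[2] and arr[8], array becomes [35, 6, 24, 14, 3, 33, 38, 18, 38]
i stops at index 6 (arr[6]=38 > 35), j stops at index 7 (arr[7]=18 <= 35): swap arr[6] and arr[7], array becomes [35, 6, 24, 14, 3, 33, 18, 38, 38]
i ends at 7, j ends at 6: the pointers have crossed (j < i), so scanning stops.

Swap pivot arr[0] with arr[6] to place pivot at position 6: [18, 6, 24, 14, 3, 33, 35, 38, 38]
Pivot position: 6

After partitioning with pivot 35, the array becomes [18, 6, 24, 14, 3, 33, 35, 38, 38]. The pivot is placed at index 6. All elements to the left of the pivot are <= 35, and all elements to the right are > 35.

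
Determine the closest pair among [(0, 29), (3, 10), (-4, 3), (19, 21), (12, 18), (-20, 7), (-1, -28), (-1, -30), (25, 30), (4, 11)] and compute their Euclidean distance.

Computing all pairwise distances among 10 points:

d((0, 29), (3, 10)) = 19.2354
d((0, 29), (-4, 3)) = 26.3059
d((0, 29), (19, 21)) = 20.6155
d((0, 29), (12, 18)) = 16.2788
d((0, 29), (-20, 7)) = 29.7321
d((0, 29), (-1, -28)) = 57.0088
d((0, 29), (-1, -30)) = 59.0085
d((0, 29), (25, 30)) = 25.02
d((0, 29), (4, 11)) = 18.4391
d((3, 10), (-4, 3)) = 9.8995
d((3, 10), (19, 21)) = 19.4165
d((3, 10), (12, 18)) = 12.0416
d((3, 10), (-20, 7)) = 23.1948
d((3, 10), (-1, -28)) = 38.2099
d((3, 10), (-1, -30)) = 40.1995
d((3, 10), (25, 30)) = 29.7321
d((3, 10), (4, 11)) = 1.4142 <-- minimum
d((-4, 3), (19, 21)) = 29.2062
d((-4, 3), (12, 18)) = 21.9317
d((-4, 3), (-20, 7)) = 16.4924
d((-4, 3), (-1, -28)) = 31.1448
d((-4, 3), (-1, -30)) = 33.1361
d((-4, 3), (25, 30)) = 39.6232
d((-4, 3), (4, 11)) = 11.3137
d((19, 21), (12, 18)) = 7.6158
d((19, 21), (-20, 7)) = 41.4367
d((19, 21), (-1, -28)) = 52.9245
d((19, 21), (-1, -30)) = 54.7814
d((19, 21), (25, 30)) = 10.8167
d((19, 21), (4, 11)) = 18.0278
d((12, 18), (-20, 7)) = 33.8378
d((12, 18), (-1, -28)) = 47.8017
d((12, 18), (-1, -30)) = 49.7293
d((12, 18), (25, 30)) = 17.6918
d((12, 18), (4, 11)) = 10.6301
d((-20, 7), (-1, -28)) = 39.8246
d((-20, 7), (-1, -30)) = 41.5933
d((-20, 7), (25, 30)) = 50.5371
d((-20, 7), (4, 11)) = 24.3311
d((-1, -28), (-1, -30)) = 2.0
d((-1, -28), (25, 30)) = 63.561
d((-1, -28), (4, 11)) = 39.3192
d((-1, -30), (25, 30)) = 65.3911
d((-1, -30), (4, 11)) = 41.3038
d((25, 30), (4, 11)) = 28.3196

Closest pair: (3, 10) and (4, 11) with distance 1.4142

The closest pair is (3, 10) and (4, 11) with Euclidean distance 1.4142. For 10 points, brute-force pairwise comparison is shown above. For large n, the divide-and-conquer algorithm (sort by x, recurse on halves, check the dividing strip) achieves O(n log n).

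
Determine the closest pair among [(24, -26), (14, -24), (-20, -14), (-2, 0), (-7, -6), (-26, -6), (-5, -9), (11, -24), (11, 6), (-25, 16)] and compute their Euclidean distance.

Computing all pairwise distances among 10 points:

d((24, -26), (14, -24)) = 10.198
d((24, -26), (-20, -14)) = 45.607
d((24, -26), (-2, 0)) = 36.7696
d((24, -26), (-7, -6)) = 36.8917
d((24, -26), (-26, -6)) = 53.8516
d((24, -26), (-5, -9)) = 33.6155
d((24, -26), (11, -24)) = 13.1529
d((24, -26), (11, 6)) = 34.5398
d((24, -26), (-25, 16)) = 64.5368
d((14, -24), (-20, -14)) = 35.4401
d((14, -24), (-2, 0)) = 28.8444
d((14, -24), (-7, -6)) = 27.6586
d((14, -24), (-26, -6)) = 43.8634
d((14, -24), (-5, -9)) = 24.2074
d((14, -24), (11, -24)) = 3.0 <-- minimum
d((14, -24), (11, 6)) = 30.1496
d((14, -24), (-25, 16)) = 55.8659
d((-20, -14), (-2, 0)) = 22.8035
d((-20, -14), (-7, -6)) = 15.2643
d((-20, -14), (-26, -6)) = 10.0
d((-20, -14), (-5, -9)) = 15.8114
d((-20, -14), (11, -24)) = 32.573
d((-20, -14), (11, 6)) = 36.8917
d((-20, -14), (-25, 16)) = 30.4138
d((-2, 0), (-7, -6)) = 7.8102
d((-2, 0), (-26, -6)) = 24.7386
d((-2, 0), (-5, -9)) = 9.4868
d((-2, 0), (11, -24)) = 27.2947
d((-2, 0), (11, 6)) = 14.3178
d((-2, 0), (-25, 16)) = 28.0179
d((-7, -6), (-26, -6)) = 19.0
d((-7, -6), (-5, -9)) = 3.6056
d((-7, -6), (11, -24)) = 25.4558
d((-7, -6), (11, 6)) = 21.6333
d((-7, -6), (-25, 16)) = 28.4253
d((-26, -6), (-5, -9)) = 21.2132
d((-26, -6), (11, -24)) = 41.1461
d((-26, -6), (11, 6)) = 38.8973
d((-26, -6), (-25, 16)) = 22.0227
d((-5, -9), (11, -24)) = 21.9317
d((-5, -9), (11, 6)) = 21.9317
d((-5, -9), (-25, 16)) = 32.0156
d((11, -24), (11, 6)) = 30.0
d((11, -24), (-25, 16)) = 53.8145
d((11, 6), (-25, 16)) = 37.3631

Closest pair: (14, -24) and (11, -24) with distance 3.0

The closest pair is (14, -24) and (11, -24) with Euclidean distance 3.0. For 10 points, brute-force pairwise comparison is shown above. For large n, the divide-and-conquer algorithm (sort by x, recurse on halves, check the dividing strip) achieves O(n log n).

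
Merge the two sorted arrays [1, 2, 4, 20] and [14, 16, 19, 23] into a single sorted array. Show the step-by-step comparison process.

Merging process:

Compare 1 vs 14: take 1 from left. Merged: [1]
Compare 2 vs 14: take 2 from left. Merged: [1, 2]
Compare 4 vs 14: take 4 from left. Merged: [1, 2, 4]
Compare 20 vs 14: take 14 from right. Merged: [1, 2, 4, 14]
Compare 20 vs 16: take 16 from right. Merged: [1, 2, 4, 14, 16]
Compare 20 vs 19: take 19 from right. Merged: [1, 2, 4, 14, 16, 19]
Compare 20 vs 23: take 20 from left. Merged: [1, 2, 4, 14, 16, 19, 20]
Append remaining from right: [23]. Merged: [1, 2, 4, 14, 16, 19, 20, 23]

Final merged array: [1, 2, 4, 14, 16, 19, 20, 23]
Total comparisons: 7

The merged array is [1, 2, 4, 14, 16, 19, 20, 23], requiring 7 comparisons. The merge step runs in O(n) time where n is the total number of elements.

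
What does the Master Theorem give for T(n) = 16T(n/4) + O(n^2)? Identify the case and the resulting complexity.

Master Theorem for T(n) = 16T(n/4) + O(n^2):

a = 16, b = 4, c = 2
log_b(a) = log_4(16) = 2.0000

Case 2: c = 2 = log_4(16) = 2.0000
T(n) = O(n^2 log n) = O(n^2 log n)

For T(n) = 16T(n/4) + O(n^2): log_4(16) = 2.0000. This is Case 2 of the Master Theorem (c = log_b(a), equal work at all levels), giving O(n^2 log n).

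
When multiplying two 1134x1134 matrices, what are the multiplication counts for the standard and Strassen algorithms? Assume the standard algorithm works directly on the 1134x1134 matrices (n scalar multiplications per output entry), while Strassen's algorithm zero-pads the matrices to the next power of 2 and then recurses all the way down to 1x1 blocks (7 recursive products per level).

Matrix multiplication for 1134x1134 matrices:

Strassen's algorithm requires power-of-2 dimensions. Pad 1134x1134 to 2048x2048 (next power of 2).

Standard algorithm: 1134^3 = 1458274104 multiplications
Strassen's algorithm: 7^(log2(2048)) = 7^11 = 1977326743 multiplications
Difference: 1458274104 - 1977326743 = -519052639 (Strassen uses MORE here due to padding overhead — for small or just-over-power-of-2 n, padding can outweigh the per-level savings)

Standard: 1458274104 multiplications (1134^3). Strassen: 1977326743 multiplications (7^11, after padding to 2048x2048). Strassen reduces 8 recursive multiplications to 7 at each level.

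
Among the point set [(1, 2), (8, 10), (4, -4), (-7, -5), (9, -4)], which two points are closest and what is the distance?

Computing all pairwise distances among 5 points:

d((1, 2), (8, 10)) = 10.6301
d((1, 2), (4, -4)) = 6.7082
d((1, 2), (-7, -5)) = 10.6301
d((1, 2), (9, -4)) = 10.0
d((8, 10), (4, -4)) = 14.5602
d((8, 10), (-7, -5)) = 21.2132
d((8, 10), (9, -4)) = 14.0357
d((4, -4), (-7, -5)) = 11.0454
d((4, -4), (9, -4)) = 5.0 <-- minimum
d((-7, -5), (9, -4)) = 16.0312

Closest pair: (4, -4) and (9, -4) with distance 5.0

The closest pair is (4, -4) and (9, -4) with Euclidean distance 5.0. For 5 points, brute-force pairwise comparison is shown above. For large n, the divide-and-conquer algorithm (sort by x, recurse on halves, check the dividing strip) achieves O(n log n).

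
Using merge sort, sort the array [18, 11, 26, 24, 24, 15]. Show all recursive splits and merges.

Merge sort trace:

Split: [18, 11, 26, 24, 24, 15] -> [18, 11, 26] and [24, 24, 15]
  Split: [18, 11, 26] -> [18] and [11, 26]
    Split: [11, 26] -> [11] and [26]
    Merge: [11] + [26] -> [11, 26]
  Merge: [18] + [11, 26] -> [11, 18, 26]
  Split: [24, 24, 15] -> [24] and [24, 15]
    Split: [24, 15] -> [24] and [15]
    Merge: [24] + [15] -> [15, 24]
  Merge: [24] + [15, 24] -> [15, 24, 24]
Merge: [11, 18, 26] + [15, 24, 24] -> [11, 15, 18, 24, 24, 26]

Final sorted array: [11, 15, 18, 24, 24, 26]

The merge sort proceeds by recursively splitting the array and merging sorted halves.
After all merges, the sorted array is [11, 15, 18, 24, 24, 26].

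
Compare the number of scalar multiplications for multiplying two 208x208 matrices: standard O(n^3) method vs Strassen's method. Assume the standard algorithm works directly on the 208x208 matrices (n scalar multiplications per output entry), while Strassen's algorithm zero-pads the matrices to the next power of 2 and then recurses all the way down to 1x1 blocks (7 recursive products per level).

Matrix multiplication for 208x208 matrices:

Strassen's algorithm requires power-of-2 dimensions. Pad 208x208 to 256x256 (next power of 2).

Standard algorithm: 208^3 = 8998912 multiplications
Strassen's algorithm: 7^(log2(256)) = 7^8 = 5764801 multiplications
Savings: 8998912 - 5764801 = 3234111 multiplications

Standard: 8998912 multiplications (208^3). Strassen: 5764801 multiplications (7^8, after padding to 256x256). Strassen reduces 8 recursive multiplications to 7 at each level.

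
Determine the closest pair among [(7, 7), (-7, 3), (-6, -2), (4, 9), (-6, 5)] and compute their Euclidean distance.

Computing all pairwise distances among 5 points:

d((7, 7), (-7, 3)) = 14.5602
d((7, 7), (-6, -2)) = 15.8114
d((7, 7), (4, 9)) = 3.6056
d((7, 7), (-6, 5)) = 13.1529
d((-7, 3), (-6, -2)) = 5.099
d((-7, 3), (4, 9)) = 12.53
d((-7, 3), (-6, 5)) = 2.2361 <-- minimum
d((-6, -2), (4, 9)) = 14.8661
d((-6, -2), (-6, 5)) = 7.0
d((4, 9), (-6, 5)) = 10.7703

Closest pair: (-7, 3) and (-6, 5) with distance 2.2361

The closest pair is (-7, 3) and (-6, 5) with Euclidean distance 2.2361. For 5 points, brute-force pairwise comparison is shown above. For large n, the divide-and-conquer algorithm (sort by x, recurse on halves, check the dividing strip) achieves O(n log n).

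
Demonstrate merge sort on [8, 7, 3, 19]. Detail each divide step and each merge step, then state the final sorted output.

Merge sort trace:

Split: [8, 7, 3, 19] -> [8, 7] and [3, 19]
  Split: [8, 7] -> [8] and [7]
  Merge: [8] + [7] -> [7, 8]
  Split: [3, 19] -> [3] and [19]
  Merge: [3] + [19] -> [3, 19]
Merge: [7, 8] + [3, 19] -> [3, 7, 8, 19]

Final sorted array: [3, 7, 8, 19]

The merge sort proceeds by recursively splitting the array and merging sorted halves.
After all merges, the sorted array is [3, 7, 8, 19].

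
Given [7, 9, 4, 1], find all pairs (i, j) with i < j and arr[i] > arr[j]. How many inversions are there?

Finding inversions in [7, 9, 4, 1]:

(0, 2): arr[0]=7 > arr[2]=4
(0, 3): arr[0]=7 > arr[3]=1
(1, 2): arr[1]=9 > arr[2]=4
(1, 3): arr[1]=9 > arr[3]=1
(2, 3): arr[2]=4 > arr[3]=1

Total inversions: 5

The array has 5 inversion(s): (0,2), (0,3), (1,2), (1,3), (2,3). Each pair (i,j) satisfies i < j and arr[i] > arr[j].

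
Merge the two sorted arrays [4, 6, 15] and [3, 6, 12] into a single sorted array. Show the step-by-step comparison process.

Merging process:

Compare 4 vs 3: take 3 from right. Merged: [3]
Compare 4 vs 6: take 4 from left. Merged: [3, 4]
Compare 6 vs 6: take 6 from left. Merged: [3, 4, 6]
Compare 15 vs 6: take 6 from right. Merged: [3, 4, 6, 6]
Compare 15 vs 12: take 12 from right. Merged: [3, 4, 6, 6, 12]
Append remaining from left: [15]. Merged: [3, 4, 6, 6, 12, 15]

Final merged array: [3, 4, 6, 6, 12, 15]
Total comparisons: 5

The merged array is [3, 4, 6, 6, 12, 15], requiring 5 comparisons. The merge step runs in O(n) time where n is the total number of elements.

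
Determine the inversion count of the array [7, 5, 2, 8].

Finding inversions in [7, 5, 2, 8]:

(0, 1): arr[0]=7 > arr[1]=5
(0, 2): arr[0]=7 > arr[2]=2
(1, 2): arr[1]=5 > arr[2]=2

Total inversions: 3

The array has 3 inversion(s): (0,1), (0,2), (1,2). Each pair (i,j) satisfies i < j and arr[i] > arr[j].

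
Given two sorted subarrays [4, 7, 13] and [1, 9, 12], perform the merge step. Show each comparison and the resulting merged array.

Merging process:

Compare 4 vs 1: take 1 from right. Merged: [1]
Compare 4 vs 9: take 4 from left. Merged: [1, 4]
Compare 7 vs 9: take 7 from left. Merged: [1, 4, 7]
Compare 13 vs 9: take 9 from right. Merged: [1, 4, 7, 9]
Compare 13 vs 12: take 12 from right. Merged: [1, 4, 7, 9, 12]
Append remaining from left: [13]. Merged: [1, 4, 7, 9, 12, 13]

Final merged array: [1, 4, 7, 9, 12, 13]
Total comparisons: 5

The merged array is [1, 4, 7, 9, 12, 13], requiring 5 comparisons. The merge step runs in O(n) time where n is the total number of elements.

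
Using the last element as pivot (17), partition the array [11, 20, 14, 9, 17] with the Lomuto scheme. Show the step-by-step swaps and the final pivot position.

Lomuto partition with pivot = 17:

Initial array: [11, 20, 14, 9, 17]

arr[0]=11 <= 17: swap with position 0, array becomes [11, 20, 14, 9, 17]
arr[1]=20 > 17: no swap
arr[2]=14 <= 17: swap with position 1, array becomes [11, 14, 20, 9, 17]
arr[3]=9 <= 17: swap with position 2, array becomes [11, 14, 9, 20, 17]

Place pivot at position 3: [11, 14, 9, 17, 20]
Pivot position: 3

After partitioning with pivot 17, the array becomes [11, 14, 9, 17, 20]. The pivot is placed at index 3. All elements to the left of the pivot are <= 17, and all elements to the right are > 17.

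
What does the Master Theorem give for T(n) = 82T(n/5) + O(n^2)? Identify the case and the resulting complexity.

Master Theorem for T(n) = 82T(n/5) + O(n^2):

a = 82, b = 5, c = 2
log_b(a) = log_5(82) = 2.7380

Case 1: c = 2 < log_5(82) = 2.7380
T(n) = O(n^(log_5 82))

For T(n) = 82T(n/5) + O(n^2): log_5(82) = 2.7380. This is Case 1 of the Master Theorem (c < log_b(a), work dominated by leaves), giving O(n^(log_5 82)).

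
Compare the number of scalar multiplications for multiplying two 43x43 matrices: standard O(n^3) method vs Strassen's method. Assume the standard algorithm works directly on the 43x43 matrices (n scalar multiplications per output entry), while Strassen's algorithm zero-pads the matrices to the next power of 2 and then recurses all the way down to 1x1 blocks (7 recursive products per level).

Matrix multiplication for 43x43 matrices:

Strassen's algorithm requires power-of-2 dimensions. Pad 43x43 to 64x64 (next power of 2).

Standard algorithm: 43^3 = 79507 multiplications
Strassen's algorithm: 7^(log2(64)) = 7^6 = 117649 multiplications
Difference: 79507 - 117649 = -38142 (Strassen uses MORE here due to padding overhead — for small or just-over-power-of-2 n, padding can outweigh the per-level savings)

Standard: 79507 multiplications (43^3). Strassen: 117649 multiplications (7^6, after padding to 64x64). Strassen reduces 8 recursive multiplications to 7 at each level.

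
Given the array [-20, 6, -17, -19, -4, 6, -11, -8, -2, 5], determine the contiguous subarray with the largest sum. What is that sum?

Using Kadane's algorithm on [-20, 6, -17, -19, -4, 6, -11, -8, -2, 5]:

Scanning through the array:
Position 1 (value 6): max_ending_here = 6, max_so_far = 6
Position 2 (value -17): max_ending_here = -11, max_so_far = 6
Position 3 (value -19): max_ending_here = -19, max_so_far = 6
Position 4 (value -4): max_ending_here = -4, max_so_far = 6
Position 5 (value 6): max_ending_here = 6, max_so_far = 6
Position 6 (value -11): max_ending_here = -5, max_so_far = 6
Position 7 (value -8): max_ending_here = -8, max_so_far = 6
Position 8 (value -2): max_ending_here = -2, max_so_far = 6
Position 9 (value 5): max_ending_here = 5, max_so_far = 6

Maximum subarray: [6]
Maximum sum: 6

The maximum subarray is [6] with sum 6. This subarray runs from index 1 to index 1.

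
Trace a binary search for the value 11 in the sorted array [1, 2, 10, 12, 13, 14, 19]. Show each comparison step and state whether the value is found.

Binary search for 11 in [1, 2, 10, 12, 13, 14, 19]:

lo=0, hi=6, mid=3, arr[mid]=12 -> 12 > 11, search left half
lo=0, hi=2, mid=1, arr[mid]=2 -> 2 < 11, search right half
lo=2, hi=2, mid=2, arr[mid]=10 -> 10 < 11, search right half
lo=3 > hi=2, target 11 not found

Binary search determines that 11 is not in the array after 3 comparisons. The search space was exhausted without finding the target.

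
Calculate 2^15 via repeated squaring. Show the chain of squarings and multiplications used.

Computing 2^15 by squaring (build up from 2^1; each line after the first costs one multiplication):

2^1 = 2
2^2 = (2^1)^2 = 2^2 = 4
2^3 = 2 * 2^2 = 2 * 4 = 8
2^6 = (2^3)^2 = 8^2 = 64
2^7 = 2 * 2^6 = 2 * 64 = 128
2^14 = (2^7)^2 = 128^2 = 16384
2^15 = 2 * 2^14 = 2 * 16384 = 32768

Result: 32768
Multiplications needed: 6 (6 lines after 2^1)

2^15 = 32768. Using exponentiation by squaring, this requires 6 multiplications. The key idea: if the exponent is even, square the half-power; if odd, multiply by the base once.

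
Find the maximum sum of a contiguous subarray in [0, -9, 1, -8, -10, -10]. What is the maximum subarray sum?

Using Kadane's algorithm on [0, -9, 1, -8, -10, -10]:

Scanning through the array:
Position 1 (value -9): max_ending_here = -9, max_so_far = 0
Position 2 (value 1): max_ending_here = 1, max_so_far = 1
Position 3 (value -8): max_ending_here = -7, max_so_far = 1
Position 4 (value -10): max_ending_here = -10, max_so_far = 1
Position 5 (value -10): max_ending_here = -10, max_so_far = 1

Maximum subarray: [1]
Maximum sum: 1

The maximum subarray is [1] with sum 1. This subarray runs from index 2 to index 2.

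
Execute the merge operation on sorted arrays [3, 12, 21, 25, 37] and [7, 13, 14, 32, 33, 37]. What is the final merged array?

Merging process:

Compare 3 vs 7: take 3 from left. Merged: [3]
Compare 12 vs 7: take 7 from right. Merged: [3, 7]
Compare 12 vs 13: take 12 from left. Merged: [3, 7, 12]
Compare 21 vs 13: take 13 from right. Merged: [3, 7, 12, 13]
Compare 21 vs 14: take 14 from right. Merged: [3, 7, 12, 13, 14]
Compare 21 vs 32: take 21 from left. Merged: [3, 7, 12, 13, 14, 21]
Compare 25 vs 32: take 25 from left. Merged: [3, 7, 12, 13, 14, 21, 25]
Compare 37 vs 32: take 32 from right. Merged: [3, 7, 12, 13, 14, 21, 25, 32]
Compare 37 vs 33: take 33 from right. Merged: [3, 7, 12, 13, 14, 21, 25, 32, 33]
Compare 37 vs 37: take 37 from left. Merged: [3, 7, 12, 13, 14, 21, 25, 32, 33, 37]
Append remaining from right: [37]. Merged: [3, 7, 12, 13, 14, 21, 25, 32, 33, 37, 37]

Final merged array: [3, 7, 12, 13, 14, 21, 25, 32, 33, 37, 37]
Total comparisons: 10

The merged array is [3, 7, 12, 13, 14, 21, 25, 32, 33, 37, 37], requiring 10 comparisons. The merge step runs in O(n) time where n is the total number of elements.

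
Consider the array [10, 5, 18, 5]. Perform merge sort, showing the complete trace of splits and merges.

Merge sort trace:

Split: [10, 5, 18, 5] -> [10, 5] and [18, 5]
  Split: [10, 5] -> [10] and [5]
  Merge: [10] + [5] -> [5, 10]
  Split: [18, 5] -> [18] and [5]
  Merge: [18] + [5] -> [5, 18]
Merge: [5, 10] + [5, 18] -> [5, 5, 10, 18]

Final sorted array: [5, 5, 10, 18]

The merge sort proceeds by recursively splitting the array and merging sorted halves.
After all merges, the sorted array is [5, 5, 10, 18].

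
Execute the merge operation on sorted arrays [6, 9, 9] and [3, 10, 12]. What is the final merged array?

Merging process:

Compare 6 vs 3: take 3 from right. Merged: [3]
Compare 6 vs 10: take 6 from left. Merged: [3, 6]
Compare 9 vs 10: take 9 from left. Merged: [3, 6, 9]
Compare 9 vs 10: take 9 from left. Merged: [3, 6, 9, 9]
Append remaining from right: [10, 12]. Merged: [3, 6, 9, 9, 10, 12]

Final merged array: [3, 6, 9, 9, 10, 12]
Total comparisons: 4

The merged array is [3, 6, 9, 9, 10, 12], requiring 4 comparisons. The merge step runs in O(n) time where n is the total number of elements.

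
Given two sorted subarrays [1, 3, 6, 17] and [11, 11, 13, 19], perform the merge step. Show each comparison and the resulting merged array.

Merging process:

Compare 1 vs 11: take 1 from left. Merged: [1]
Compare 3 vs 11: take 3 from left. Merged: [1, 3]
Compare 6 vs 11: take 6 from left. Merged: [1, 3, 6]
Compare 17 vs 11: take 11 from right. Merged: [1, 3, 6, 11]
Compare 17 vs 11: take 11 from right. Merged: [1, 3, 6, 11, 11]
Compare 17 vs 13: take 13 from right. Merged: [1, 3, 6, 11, 11, 13]
Compare 17 vs 19: take 17 from left. Merged: [1, 3, 6, 11, 11, 13, 17]
Append remaining from right: [19]. Merged: [1, 3, 6, 11, 11, 13, 17, 19]

Final merged array: [1, 3, 6, 11, 11, 13, 17, 19]
Total comparisons: 7

The merged array is [1, 3, 6, 11, 11, 13, 17, 19], requiring 7 comparisons. The merge step runs in O(n) time where n is the total number of elements.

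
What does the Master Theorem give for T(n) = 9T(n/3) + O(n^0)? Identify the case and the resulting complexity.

Master Theorem for T(n) = 9T(n/3) + O(n^0):

a = 9, b = 3, c = 0
log_b(a) = log_3(9) = 2.0000

Case 1: c = 0 < log_3(9) = 2.0000
T(n) = O(n^(log_3 9)) = O(n^2)

For T(n) = 9T(n/3) + O(n^0): log_3(9) = 2.0000. This is Case 1 of the Master Theorem (c < log_b(a), work dominated by leaves), giving O(n^2).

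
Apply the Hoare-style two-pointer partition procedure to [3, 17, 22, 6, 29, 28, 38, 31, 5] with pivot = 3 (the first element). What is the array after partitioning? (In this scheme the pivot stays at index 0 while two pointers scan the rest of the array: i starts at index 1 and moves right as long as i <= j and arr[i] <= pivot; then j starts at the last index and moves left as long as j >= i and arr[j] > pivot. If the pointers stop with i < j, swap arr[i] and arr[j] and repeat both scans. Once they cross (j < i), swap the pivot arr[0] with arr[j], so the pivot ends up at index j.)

Hoare-style two-pointer partition with pivot = 3:

Initial array: [3, 17, 22, 6, 29, 28, 38, 31, 5]

Pointers start at i = 1, j = 8.
i ends at 1, j ends at 0: the pointers have crossed (j < i), so scanning stops.

j = 0, so swapping arr[0] with arr[j] leaves the pivot at position 0: [3, 17, 22, 6, 29, 28, 38, 31, 5]
Pivot position: 0

After partitioning with pivot 3, the array becomes [3, 17, 22, 6, 29, 28, 38, 31, 5]. The pivot is placed at index 0. All elements to the left of the pivot are <= 3, and all elements to the right are > 3.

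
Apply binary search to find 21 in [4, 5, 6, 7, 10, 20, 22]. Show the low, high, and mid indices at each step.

Binary search for 21 in [4, 5, 6, 7, 10, 20, 22]:

lo=0, hi=6, mid=3, arr[mid]=7 -> 7 < 21, search right half
lo=4, hi=6, mid=5, arr[mid]=20 -> 20 < 21, search right half
lo=6, hi=6, mid=6, arr[mid]=22 -> 22 > 21, search left half
lo=6 > hi=5, target 21 not found

Binary search determines that 21 is not in the array after 3 comparisons. The search space was exhausted without finding the target.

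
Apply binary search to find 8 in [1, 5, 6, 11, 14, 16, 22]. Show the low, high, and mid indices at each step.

Binary search for 8 in [1, 5, 6, 11, 14, 16, 22]:

lo=0, hi=6, mid=3, arr[mid]=11 -> 11 > 8, search left half
lo=0, hi=2, mid=1, arr[mid]=5 -> 5 < 8, search right half
lo=2, hi=2, mid=2, arr[mid]=6 -> 6 < 8, search right half
lo=3 > hi=2, target 8 not found

Binary search determines that 8 is not in the array after 3 comparisons. The search space was exhausted without finding the target.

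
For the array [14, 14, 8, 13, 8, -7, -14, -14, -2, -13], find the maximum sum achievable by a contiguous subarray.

Using Kadane's algorithm on [14, 14, 8, 13, 8, -7, -14, -14, -2, -13]:

Scanning through the array:
Position 1 (value 14): max_ending_here = 28, max_so_far = 28
Position 2 (value 8): max_ending_here = 36, max_so_far = 36
Position 3 (value 13): max_ending_here = 49, max_so_far = 49
Position 4 (value 8): max_ending_here = 57, max_so_far = 57
Position 5 (value -7): max_ending_here = 50, max_so_far = 57
Position 6 (value -14): max_ending_here = 36, max_so_far = 57
Position 7 (value -14): max_ending_here = 22, max_so_far = 57
Position 8 (value -2): max_ending_here = 20, max_so_far = 57
Position 9 (value -13): max_ending_here = 7, max_so_far = 57

Maximum subarray: [14, 14, 8, 13, 8]
Maximum sum: 57

The maximum subarray is [14, 14, 8, 13, 8] with sum 57. This subarray runs from index 0 to index 4.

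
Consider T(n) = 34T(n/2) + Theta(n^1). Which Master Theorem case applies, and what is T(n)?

Master Theorem for T(n) = 34T(n/2) + O(n^1):

a = 34, b = 2, c = 1
log_b(a) = log_2(34) = 5.0875

Case 1: c = 1 < log_2(34) = 5.0875
T(n) = O(n^(log_2 34))

For T(n) = 34T(n/2) + O(n^1): log_2(34) = 5.0875. This is Case 1 of the Master Theorem (c < log_b(a), work dominated by leaves), giving O(n^(log_2 34)).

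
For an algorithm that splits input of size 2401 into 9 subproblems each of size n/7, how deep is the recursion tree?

For divide and conquer with division factor 7:

Problem sizes at each level:
Level 0: 2401
Level 1: 343
Level 2: 49
Level 3: 7
Level 4: 1

The root is level 0 and the size-1 base case is level 4 (the tree spans levels 0 through 4, i.e. 5 levels counting the root), so the depth is the number of divisions: log_7(2401) = 4

The recursion tree depth is log_7(2401) = 4. At each level, the problem size is divided by 7, so it takes 4 divisions to reduce to a base case of size 1. The algorithm makes 9 recursive calls at each level.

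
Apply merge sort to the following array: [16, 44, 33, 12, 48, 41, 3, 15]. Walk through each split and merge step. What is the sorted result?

Merge sort trace:

Split: [16, 44, 33, 12, 48, 41, 3, 15] -> [16, 44, 33, 12] and [48, 41, 3, 15]
  Split: [16, 44, 33, 12] -> [16, 44] and [33, 12]
    Split: [16, 44] -> [16] and [44]
    Merge: [16] + [44] -> [16, 44]
    Split: [33, 12] -> [33] and [12]
    Merge: [33] + [12] -> [12, 33]
  Merge: [16, 44] + [12, 33] -> [12, 16, 33, 44]
  Split: [48, 41, 3, 15] -> [48, 41] and [3, 15]
    Split: [48, 41] -> [48] and [41]
    Merge: [48] + [41] -> [41, 48]
    Split: [3, 15] -> [3] and [15]
    Merge: [3] + [15] -> [3, 15]
  Merge: [41, 48] + [3, 15] -> [3, 15, 41, 48]
Merge: [12, 16, 33, 44] + [3, 15, 41, 48] -> [3, 12, 15, 16, 33, 41, 44, 48]

Final sorted array: [3, 12, 15, 16, 33, 41, 44, 48]

The merge sort proceeds by recursively splitting the array and merging sorted halves.
After all merges, the sorted array is [3, 12, 15, 16, 33, 41, 44, 48].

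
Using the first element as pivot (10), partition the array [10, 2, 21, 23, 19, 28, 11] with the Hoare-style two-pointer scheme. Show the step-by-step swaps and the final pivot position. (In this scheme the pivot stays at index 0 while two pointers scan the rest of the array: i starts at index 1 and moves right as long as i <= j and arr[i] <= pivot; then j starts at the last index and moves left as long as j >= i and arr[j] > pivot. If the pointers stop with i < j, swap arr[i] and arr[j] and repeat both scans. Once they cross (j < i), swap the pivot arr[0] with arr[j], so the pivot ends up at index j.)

Hoare-style two-pointer partition with pivot = 10:

Initial array: [10, 2, 21, 23, 19, 28, 11]

Pointers start at i = 1, j = 6.
i ends at 2, j ends at 1: the pointers have crossed (j < i), so scanning stops.

Swap pivot arr[0] with arr[1] to place pivot at position 1: [2, 10, 21, 23, 19, 28, 11]
Pivot position: 1

After partitioning with pivot 10, the array becomes [2, 10, 21, 23, 19, 28, 11]. The pivot is placed at index 1. All elements to the left of the pivot are <= 10, and all elements to the right are > 10.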